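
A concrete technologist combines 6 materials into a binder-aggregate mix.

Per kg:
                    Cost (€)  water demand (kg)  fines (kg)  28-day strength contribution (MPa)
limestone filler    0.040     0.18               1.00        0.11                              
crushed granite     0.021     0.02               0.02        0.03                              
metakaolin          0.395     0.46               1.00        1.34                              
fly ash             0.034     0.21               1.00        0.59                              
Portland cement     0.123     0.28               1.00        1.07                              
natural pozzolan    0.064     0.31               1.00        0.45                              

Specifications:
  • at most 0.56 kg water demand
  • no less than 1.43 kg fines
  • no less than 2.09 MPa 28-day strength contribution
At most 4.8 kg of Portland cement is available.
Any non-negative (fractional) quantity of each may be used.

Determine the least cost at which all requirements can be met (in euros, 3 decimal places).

Let x1 = kg of limestone filler, x2 = kg of crushed granite, x3 = kg of metakaolin, x4 = kg of fly ash, x5 = kg of Portland cement, x6 = kg of natural pozzolan.
min 0.04x1 + 0.021x2 + 0.395x3 + 0.034x4 + 0.123x5 + 0.064x6 with:
  0.18x1 + 0.02x2 + 0.46x3 + 0.21x4 + 0.28x5 + 0.31x6 ≤ 0.56   (water demand)
  1x1 + 0.02x2 + 1x3 + 1x4 + 1x5 + 1x6 ≥ 1.43   (fines)
  0.11x1 + 0.03x2 + 1.34x3 + 0.59x4 + 1.07x5 + 0.45x6 ≥ 2.09   (28-day strength contribution)
  x5 ≤ 4.8
  x1, x2, x3, x4, x5, x6 ≥ 0.
The minimum-cost mix takes nothing from limestone filler, crushed granite, metakaolin, natural pozzolan — only fly ash, Portland cement. Binding constraints: water demand and 28-day strength contribution.
Optimal quantities: fly ash = 0.2353 kg, Portland cement = 1.824 kg.
Hence cost = 0.034·0.2353 + 0.123·1.824 = €0.23235.

€0.232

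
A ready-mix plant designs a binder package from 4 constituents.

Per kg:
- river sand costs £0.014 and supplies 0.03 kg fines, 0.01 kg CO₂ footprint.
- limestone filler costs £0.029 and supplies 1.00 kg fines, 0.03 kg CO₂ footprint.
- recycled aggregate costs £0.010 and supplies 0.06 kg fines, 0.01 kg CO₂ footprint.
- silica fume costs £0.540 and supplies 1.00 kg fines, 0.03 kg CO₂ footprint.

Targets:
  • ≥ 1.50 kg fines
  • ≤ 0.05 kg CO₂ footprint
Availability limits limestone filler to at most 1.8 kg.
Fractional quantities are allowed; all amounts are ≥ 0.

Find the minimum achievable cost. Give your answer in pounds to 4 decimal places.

£0.0435

Treat it as an LP. Let x1 = kg of river sand, x2 = kg of limestone filler, x3 = kg of recycled aggregate, x4 = kg of silica fume.
min 0.014x1 + 0.029x2 + 0.01x3 + 0.54x4 with:
  0.03x1 + 1x2 + 0.06x3 + 1x4 ≥ 1.5   (fines)
  0.01x1 + 0.03x2 + 0.01x3 + 0.03x4 ≤ 0.05   (CO₂ footprint)
  x2 ≤ 1.8
  x1, x2, x3, x4 ≥ 0.
The minimum-cost mix takes nothing from river sand, recycled aggregate, silica fume — only limestone filler. Binding constraint: fines.
That vertex is x2 = 1.5.
Total cost: 0.029·1.5 = 0.043500.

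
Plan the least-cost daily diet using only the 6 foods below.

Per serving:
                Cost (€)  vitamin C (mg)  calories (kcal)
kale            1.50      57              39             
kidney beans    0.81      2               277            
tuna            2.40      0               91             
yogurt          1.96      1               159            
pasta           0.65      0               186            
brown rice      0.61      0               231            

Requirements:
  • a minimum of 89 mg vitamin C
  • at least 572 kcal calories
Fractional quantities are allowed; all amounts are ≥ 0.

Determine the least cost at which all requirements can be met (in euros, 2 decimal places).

€3.69

Treat it as an LP. Let x1 = servings of kale, x2 = servings of kidney beans, x3 = servings of tuna, x4 = servings of yogurt, x5 = servings of pasta, x6 = servings of brown rice.
Minimise 1.5x1 + 0.81x2 + 2.4x3 + 1.96x4 + 0.65x5 + 0.61x6 subject to:
  57x1 + 2x2 + 1x4 ≥ 89   (vitamin C)
  39x1 + 277x2 + 91x3 + 159x4 + 186x5 + 231x6 ≥ 572   (calories)
  x1, x2, x3, x4, x5, x6 ≥ 0.
At the optimum only kale, brown rice are positive (kidney beans, tuna, yogurt, pasta = 0). There the vitamin C and calories constraints are tight.
That vertex is x1 = 1.561, x6 = 2.213.
Hence cost = 1.5·1.561 + 0.61·2.213 = €3.6914.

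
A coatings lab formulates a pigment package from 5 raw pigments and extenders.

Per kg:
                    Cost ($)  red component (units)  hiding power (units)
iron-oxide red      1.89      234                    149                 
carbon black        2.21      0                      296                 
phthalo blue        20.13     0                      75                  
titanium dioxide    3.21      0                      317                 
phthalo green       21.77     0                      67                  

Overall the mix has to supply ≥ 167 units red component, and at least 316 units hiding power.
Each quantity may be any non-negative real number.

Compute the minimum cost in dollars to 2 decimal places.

$2.91

Let x1 = kg of iron-oxide red, x2 = kg of carbon black, x3 = kg of phthalo blue, x4 = kg of titanium dioxide, x5 = kg of phthalo green.
min 1.89x1 + 2.21x2 + 20.13x3 + 3.21x4 + 21.77x5 s.t.:
  234x1 ≥ 167   (red component)
  149x1 + 296x2 + 75x3 + 317x4 + 67x5 ≥ 316   (hiding power)
  x1, x2, x3, x4, x5 ≥ 0.
The optimal basis is {iron-oxide red, carbon black}; phthalo blue, titanium dioxide, phthalo green drop out. There the red component and hiding power constraints are tight.
That vertex is x1 = 0.7137, x2 = 0.7083.
Hence cost = 1.89·0.7137 + 2.21·0.7083 = $2.9142.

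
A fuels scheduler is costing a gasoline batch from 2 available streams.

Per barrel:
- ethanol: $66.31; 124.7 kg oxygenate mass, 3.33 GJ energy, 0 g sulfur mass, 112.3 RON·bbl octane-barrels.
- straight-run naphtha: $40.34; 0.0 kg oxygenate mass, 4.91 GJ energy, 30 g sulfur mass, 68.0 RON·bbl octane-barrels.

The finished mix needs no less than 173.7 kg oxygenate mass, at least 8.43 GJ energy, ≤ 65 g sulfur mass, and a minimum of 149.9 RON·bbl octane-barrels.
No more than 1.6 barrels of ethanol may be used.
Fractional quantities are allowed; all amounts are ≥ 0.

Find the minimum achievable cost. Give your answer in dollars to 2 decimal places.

Let x1 = barrels of ethanol, x2 = barrels of straight-run naphtha.
Minimise 66.31x1 + 40.34x2 with:
  124.7x1 ≥ 173.7   (oxygenate mass)
  3.33x1 + 4.91x2 ≥ 8.43   (energy)
  30x2 ≤ 65   (sulfur mass)
  112.3x1 + 68x2 ≥ 149.9   (octane-barrels)
  x1 ≤ 1.6
  x1, x2 ≥ 0.
Both inputs are positive at the optimum. Binding constraints: oxygenate mass and energy.
Optimal quantities: ethanol = 1.393 barrels, straight-run naphtha = 0.7722 barrels.
Total cost: 66.31·1.393 + 40.34·0.7722 = 123.5204.

$123.52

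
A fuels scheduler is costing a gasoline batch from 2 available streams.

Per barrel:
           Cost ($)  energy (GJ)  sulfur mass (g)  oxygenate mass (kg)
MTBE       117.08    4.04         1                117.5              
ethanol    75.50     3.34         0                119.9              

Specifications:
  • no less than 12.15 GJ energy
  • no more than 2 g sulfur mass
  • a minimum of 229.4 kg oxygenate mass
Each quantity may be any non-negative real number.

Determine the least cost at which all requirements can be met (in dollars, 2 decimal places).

Treat it as an LP. Let x1 = barrels of MTBE, x2 = barrels of ethanol.
Minimise 117.08x1 + 75.5x2 s.t.:
  4.04x1 + 3.34x2 ≥ 12.15   (energy)
  1x1 ≤ 2   (sulfur mass)
  117.5x1 + 119.9x2 ≥ 229.4   (oxygenate mass)
  x1, x2 ≥ 0.
The cheapest feasible vertex uses only ethanol; MTBE is not used. There the energy constraint is tight.
That vertex is x2 = 3.6377.
Total cost: 75.5·3.6377 = 274.6464.

$274.65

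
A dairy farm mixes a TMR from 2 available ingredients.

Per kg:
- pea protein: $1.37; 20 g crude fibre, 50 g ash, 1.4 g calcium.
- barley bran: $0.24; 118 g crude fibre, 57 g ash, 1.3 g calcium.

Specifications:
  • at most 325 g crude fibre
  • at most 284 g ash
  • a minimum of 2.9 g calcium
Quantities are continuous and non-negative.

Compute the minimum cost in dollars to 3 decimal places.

$0.535

This is a linear program. Let x1 = kg of pea protein, x2 = kg of barley bran.
min 1.37x1 + 0.24x2 with:
  20x1 + 118x2 ≤ 325   (crude fibre)
  50x1 + 57x2 ≤ 284   (ash)
  1.4x1 + 1.3x2 ≥ 2.9   (calcium)
  x1, x2 ≥ 0.
The optimal basis is {barley bran}; pea protein drops out. Binding constraint: calcium.
So barley bran = 2.231 kg.
Total cost: 0.24·2.231 = 0.53544.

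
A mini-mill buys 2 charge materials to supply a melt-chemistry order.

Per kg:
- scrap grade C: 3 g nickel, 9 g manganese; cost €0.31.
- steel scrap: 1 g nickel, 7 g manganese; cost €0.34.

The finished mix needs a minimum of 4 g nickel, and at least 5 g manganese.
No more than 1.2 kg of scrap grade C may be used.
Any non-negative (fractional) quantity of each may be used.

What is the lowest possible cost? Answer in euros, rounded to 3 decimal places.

€0.508

Treat it as an LP. Let x1 = kg of scrap grade C, x2 = kg of steel scrap.
Minimize 0.31x1 + 0.34x2 with:
  3x1 + 1x2 ≥ 4   (nickel)
  9x1 + 7x2 ≥ 5   (manganese)
  x1 ≤ 1.2
  x1, x2 ≥ 0.
Both inputs are positive at the optimum. The nickel and the scrap grade C cap requirements are met with equality.
That vertex is x1 = 1.2, x2 = 0.4.
Cost = 0.31·1.2 + 0.34·0.4 = 0.50800.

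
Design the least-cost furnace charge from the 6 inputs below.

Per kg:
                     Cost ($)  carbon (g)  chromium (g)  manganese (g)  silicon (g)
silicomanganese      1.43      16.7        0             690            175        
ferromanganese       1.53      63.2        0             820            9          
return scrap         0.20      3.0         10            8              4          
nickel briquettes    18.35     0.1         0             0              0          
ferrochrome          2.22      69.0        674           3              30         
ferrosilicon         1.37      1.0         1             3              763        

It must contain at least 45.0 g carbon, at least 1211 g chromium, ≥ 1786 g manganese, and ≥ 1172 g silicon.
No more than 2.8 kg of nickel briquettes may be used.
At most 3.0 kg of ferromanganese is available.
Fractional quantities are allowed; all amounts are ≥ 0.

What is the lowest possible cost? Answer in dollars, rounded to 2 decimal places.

$8.87

Let x1 = kg of silicomanganese, x2 = kg of ferromanganese, x3 = kg of return scrap, x4 = kg of nickel briquettes, x5 = kg of ferrochrome, x6 = kg of ferrosilicon.
Minimize 1.43x1 + 1.53x2 + 0.2x3 + 18.35x4 + 2.22x5 + 1.37x6 s.t.:
  16.7x1 + 63.2x2 + 3x3 + 0.1x4 + 69x5 + 1x6 ≥ 45   (carbon)
  10x3 + 674x5 + 1x6 ≥ 1211   (chromium)
  690x1 + 820x2 + 8x3 + 3x5 + 3x6 ≥ 1786   (manganese)
  175x1 + 9x2 + 4x3 + 30x5 + 763x6 ≥ 1172   (silicon)
  x4 ≤ 2.8
  x2 ≤ 3
  x1, x2, x3, x4, x5, x6 ≥ 0.
The minimum-cost mix takes nothing from ferromanganese, return scrap, nickel briquettes — only silicomanganese, ferrochrome, ferrosilicon. Binding constraints: chromium, manganese, silicon.
That vertex is x1 = 2.577, x5 = 1.795, x6 = 0.8744.
Objective = 1.43·2.577 + 2.22·1.795 + 1.37·0.8744 = 8.8679.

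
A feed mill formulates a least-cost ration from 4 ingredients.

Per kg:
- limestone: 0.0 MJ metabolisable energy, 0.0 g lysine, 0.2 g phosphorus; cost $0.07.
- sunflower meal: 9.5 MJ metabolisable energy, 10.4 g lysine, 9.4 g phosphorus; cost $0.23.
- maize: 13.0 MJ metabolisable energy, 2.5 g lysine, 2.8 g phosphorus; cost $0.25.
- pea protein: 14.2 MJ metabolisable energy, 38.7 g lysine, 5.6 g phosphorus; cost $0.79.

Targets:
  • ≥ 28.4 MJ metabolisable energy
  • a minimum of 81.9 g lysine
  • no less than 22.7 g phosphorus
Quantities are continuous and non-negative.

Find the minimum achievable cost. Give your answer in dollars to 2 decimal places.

$1.70

Let x1 = kg of limestone, x2 = kg of sunflower meal, x3 = kg of maize, x4 = kg of pea protein.
Minimize 0.07x1 + 0.23x2 + 0.25x3 + 0.79x4 s.t.:
  9.5x2 + 13x3 + 14.2x4 ≥ 28.4   (metabolisable energy)
  10.4x2 + 2.5x3 + 38.7x4 ≥ 81.9   (lysine)
  0.2x1 + 9.4x2 + 2.8x3 + 5.6x4 ≥ 22.7   (phosphorus)
  x1, x2, x3, x4 ≥ 0.
The optimal basis is {sunflower meal, pea protein}; limestone, maize drop out. There the lysine and phosphorus constraints are tight.
Optimal quantities: sunflower meal = 1.374 kg, pea protein = 1.747 kg.
Total cost: 0.23·1.374 + 0.79·1.747 = 1.6962.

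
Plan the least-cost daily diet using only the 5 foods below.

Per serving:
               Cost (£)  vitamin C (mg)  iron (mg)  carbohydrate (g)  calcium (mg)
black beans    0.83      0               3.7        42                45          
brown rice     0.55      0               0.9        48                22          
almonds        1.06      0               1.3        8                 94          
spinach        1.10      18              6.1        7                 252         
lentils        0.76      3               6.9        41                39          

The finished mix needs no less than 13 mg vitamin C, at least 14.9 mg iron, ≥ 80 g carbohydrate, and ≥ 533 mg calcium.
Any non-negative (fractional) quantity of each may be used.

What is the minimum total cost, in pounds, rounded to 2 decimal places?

£3.01

Let x1 = servings of black beans, x2 = servings of brown rice, x3 = servings of almonds, x4 = servings of spinach, x5 = servings of lentils.
min 0.83x1 + 0.55x2 + 1.06x3 + 1.1x4 + 0.76x5 subject to:
  18x4 + 3x5 ≥ 13   (vitamin C)
  3.7x1 + 0.9x2 + 1.3x3 + 6.1x4 + 6.9x5 ≥ 14.9   (iron)
  42x1 + 48x2 + 8x3 + 7x4 + 41x5 ≥ 80   (carbohydrate)
  45x1 + 22x2 + 94x3 + 252x4 + 39x5 ≥ 533   (calcium)
  x1, x2, x3, x4, x5 ≥ 0.
At the optimum only brown rice, spinach, lentils are positive (black beans, almonds = 0). Binding constraints: iron, carbohydrate, calcium.
That vertex is x2 = 1.153, x4 = 1.974, x5 = 0.2643.
Cost = 0.55·1.153 + 1.1·1.974 + 0.76·0.2643 = 3.0064.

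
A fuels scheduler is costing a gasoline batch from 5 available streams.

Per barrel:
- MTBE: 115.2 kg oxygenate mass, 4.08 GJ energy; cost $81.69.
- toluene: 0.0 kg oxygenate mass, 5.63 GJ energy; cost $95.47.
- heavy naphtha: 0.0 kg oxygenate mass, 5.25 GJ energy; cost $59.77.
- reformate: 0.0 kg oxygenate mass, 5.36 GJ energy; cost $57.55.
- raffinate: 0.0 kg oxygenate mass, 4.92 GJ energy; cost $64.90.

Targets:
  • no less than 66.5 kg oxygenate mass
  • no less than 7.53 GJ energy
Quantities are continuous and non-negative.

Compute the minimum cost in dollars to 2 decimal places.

Treat it as an LP. Let x1 = barrels of MTBE, x2 = barrels of toluene, x3 = barrels of heavy naphtha, x4 = barrels of reformate, x5 = barrels of raffinate.
Minimise 81.69x1 + 95.47x2 + 59.77x3 + 57.55x4 + 64.9x5 with:
  115.2x1 ≥ 66.5   (oxygenate mass)
  4.08x1 + 5.63x2 + 5.25x3 + 5.36x4 + 4.92x5 ≥ 7.53   (energy)
  x1, x2, x3, x4, x5 ≥ 0.
The minimum-cost mix takes nothing from toluene, heavy naphtha, raffinate — only MTBE, reformate. There the oxygenate mass and energy constraints are tight.
Solving gives x1 = 0.5773, x4 = 0.9654.
Cost = 81.69·0.5773 + 57.55·0.9654 = 102.7184.

$102.72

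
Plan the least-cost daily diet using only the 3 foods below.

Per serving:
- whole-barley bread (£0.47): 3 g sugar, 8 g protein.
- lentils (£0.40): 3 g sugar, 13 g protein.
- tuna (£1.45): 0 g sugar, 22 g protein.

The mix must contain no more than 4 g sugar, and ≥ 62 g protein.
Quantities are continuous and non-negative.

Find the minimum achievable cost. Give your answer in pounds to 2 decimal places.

Let x1 = servings of whole-barley bread, x2 = servings of lentils, x3 = servings of tuna.
Minimize 0.47x1 + 0.4x2 + 1.45x3 with:
  3x1 + 3x2 ≤ 4   (sugar)
  8x1 + 13x2 + 22x3 ≥ 62   (protein)
  x1, x2, x3 ≥ 0.
The minimum-cost mix takes nothing from whole-barley bread — only lentils, tuna. The sugar and protein requirements are met with equality.
Optimal quantities: lentils = 1.333 servings, tuna = 2.03 servings.
Hence cost = 0.4·1.333 + 1.45·2.03 = £3.4767.

£3.48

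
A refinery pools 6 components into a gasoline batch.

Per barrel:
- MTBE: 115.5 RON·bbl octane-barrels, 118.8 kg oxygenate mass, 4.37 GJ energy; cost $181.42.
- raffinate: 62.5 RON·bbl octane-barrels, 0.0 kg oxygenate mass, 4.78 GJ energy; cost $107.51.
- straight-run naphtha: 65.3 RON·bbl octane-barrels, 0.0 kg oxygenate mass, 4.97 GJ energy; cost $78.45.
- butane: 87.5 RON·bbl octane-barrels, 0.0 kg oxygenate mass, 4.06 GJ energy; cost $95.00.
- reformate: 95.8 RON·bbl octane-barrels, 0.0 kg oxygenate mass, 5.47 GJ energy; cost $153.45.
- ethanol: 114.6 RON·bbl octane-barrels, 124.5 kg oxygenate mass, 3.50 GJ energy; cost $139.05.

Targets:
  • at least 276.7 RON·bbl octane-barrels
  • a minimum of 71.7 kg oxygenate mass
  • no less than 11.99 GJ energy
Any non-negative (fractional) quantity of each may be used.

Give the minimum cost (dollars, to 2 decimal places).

$309.61

This is a linear program. Let x1 = barrels of MTBE, x2 = barrels of raffinate, x3 = barrels of straight-run naphtha, x4 = barrels of butane, x5 = barrels of reformate, x6 = barrels of ethanol.
Minimize 181.42x1 + 107.51x2 + 78.45x3 + 95x4 + 153.45x5 + 139.05x6 with:
  115.5x1 + 62.5x2 + 65.3x3 + 87.5x4 + 95.8x5 + 114.6x6 ≥ 276.7   (octane-barrels)
  118.8x1 + 124.5x6 ≥ 71.7   (oxygenate mass)
  4.37x1 + 4.78x2 + 4.97x3 + 4.06x4 + 5.47x5 + 3.5x6 ≥ 11.99   (energy)
  x1, x2, x3, x4, x5, x6 ≥ 0.
The optimal basis is {straight-run naphtha, butane, ethanol}; MTBE, raffinate, reformate drop out. There the octane-barrels, oxygenate mass, energy constraints are tight.
So straight-run naphtha = 0.1019 barrels, butane = 2.332 barrels, ethanol = 0.5759 barrels.
Cost = 78.45·0.1019 + 95·2.332 + 139.05·0.5759 = 309.6130.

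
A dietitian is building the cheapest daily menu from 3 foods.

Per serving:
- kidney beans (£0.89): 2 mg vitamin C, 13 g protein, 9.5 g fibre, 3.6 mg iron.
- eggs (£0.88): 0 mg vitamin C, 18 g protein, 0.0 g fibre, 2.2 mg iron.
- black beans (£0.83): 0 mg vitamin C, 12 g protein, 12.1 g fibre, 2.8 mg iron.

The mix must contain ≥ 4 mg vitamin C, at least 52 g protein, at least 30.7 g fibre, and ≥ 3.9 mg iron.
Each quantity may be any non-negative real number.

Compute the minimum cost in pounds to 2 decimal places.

Let x1 = servings of kidney beans, x2 = servings of eggs, x3 = servings of black beans.
min 0.89x1 + 0.88x2 + 0.83x3 with:
  2x1 ≥ 4   (vitamin C)
  13x1 + 18x2 + 12x3 ≥ 52   (protein)
  9.5x1 + 12.1x3 ≥ 30.7   (fibre)
  3.6x1 + 2.2x2 + 2.8x3 ≥ 3.9   (iron)
  x1, x2, x3 ≥ 0.
All 3 inputs are positive at the optimum. The vitamin C, protein, fibre requirements are met with equality.
That vertex is x1 = 2, x2 = 0.7998, x3 = 0.9669.
Total cost: 0.89·2 + 0.88·0.7998 + 0.83·0.9669 = 3.2864.

£3.29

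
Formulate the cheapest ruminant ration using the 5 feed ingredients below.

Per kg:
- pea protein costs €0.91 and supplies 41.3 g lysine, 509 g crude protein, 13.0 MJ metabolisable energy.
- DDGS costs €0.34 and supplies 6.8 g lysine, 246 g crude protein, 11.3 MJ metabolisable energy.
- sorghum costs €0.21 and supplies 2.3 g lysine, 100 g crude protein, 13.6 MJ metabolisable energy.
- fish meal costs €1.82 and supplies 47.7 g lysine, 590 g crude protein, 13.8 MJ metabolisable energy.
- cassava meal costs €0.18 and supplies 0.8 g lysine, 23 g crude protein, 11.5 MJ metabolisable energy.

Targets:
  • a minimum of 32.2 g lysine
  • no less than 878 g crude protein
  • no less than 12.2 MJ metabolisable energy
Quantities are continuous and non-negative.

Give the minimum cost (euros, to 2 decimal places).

€1.27

Treat it as an LP. Let x1 = kg of pea protein, x2 = kg of DDGS, x3 = kg of sorghum, x4 = kg of fish meal, x5 = kg of cassava meal.
min 0.91x1 + 0.34x2 + 0.21x3 + 1.82x4 + 0.18x5 s.t.:
  41.3x1 + 6.8x2 + 2.3x3 + 47.7x4 + 0.8x5 ≥ 32.2   (lysine)
  509x1 + 246x2 + 100x3 + 590x4 + 23x5 ≥ 878   (crude protein)
  13x1 + 11.3x2 + 13.6x3 + 13.8x4 + 11.5x5 ≥ 12.2   (metabolisable energy)
  x1, x2, x3, x4, x5 ≥ 0.
The optimal basis is {pea protein, DDGS}; sorghum, fish meal, cassava meal drop out. The lysine and crude protein requirements are met with equality.
That vertex is x1 = 0.2912, x2 = 2.967.
Cost = 0.91·0.2912 + 0.34·2.967 = 1.2738.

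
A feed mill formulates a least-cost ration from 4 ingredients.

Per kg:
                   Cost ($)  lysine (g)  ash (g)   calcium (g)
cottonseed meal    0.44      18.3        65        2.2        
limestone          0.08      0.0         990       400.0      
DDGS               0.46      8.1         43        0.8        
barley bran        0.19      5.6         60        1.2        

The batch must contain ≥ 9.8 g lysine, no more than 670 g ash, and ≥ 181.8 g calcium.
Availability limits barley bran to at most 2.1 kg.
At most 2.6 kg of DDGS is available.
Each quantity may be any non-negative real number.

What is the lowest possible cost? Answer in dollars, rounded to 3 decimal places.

$0.272

Let x1 = kg of cottonseed meal, x2 = kg of limestone, x3 = kg of DDGS, x4 = kg of barley bran.
Minimise 0.44x1 + 0.08x2 + 0.46x3 + 0.19x4 with:
  18.3x1 + 8.1x3 + 5.6x4 ≥ 9.8   (lysine)
  65x1 + 990x2 + 43x3 + 60x4 ≤ 670   (ash)
  2.2x1 + 400x2 + 0.8x3 + 1.2x4 ≥ 181.8   (calcium)
  x4 ≤ 2.1
  x3 ≤ 2.6
  x1, x2, x3, x4 ≥ 0.
The optimal basis is {cottonseed meal, limestone}; DDGS, barley bran drop out. There the lysine and calcium constraints are tight.
Solving gives x1 = 0.5355, x2 = 0.4516.
Objective = 0.44·0.5355 + 0.08·0.4516 = 0.27175.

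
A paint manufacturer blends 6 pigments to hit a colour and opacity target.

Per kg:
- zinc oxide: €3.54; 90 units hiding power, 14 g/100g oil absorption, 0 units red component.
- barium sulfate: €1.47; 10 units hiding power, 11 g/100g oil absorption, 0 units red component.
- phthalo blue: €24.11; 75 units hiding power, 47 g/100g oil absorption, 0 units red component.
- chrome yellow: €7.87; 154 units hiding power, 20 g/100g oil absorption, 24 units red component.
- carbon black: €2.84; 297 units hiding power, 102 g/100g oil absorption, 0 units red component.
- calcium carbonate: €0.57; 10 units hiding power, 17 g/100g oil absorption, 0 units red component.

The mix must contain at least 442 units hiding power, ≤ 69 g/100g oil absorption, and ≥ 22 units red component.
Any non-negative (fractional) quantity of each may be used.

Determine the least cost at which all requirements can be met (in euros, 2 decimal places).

Set it up as a linear program. Let x1 = kg of zinc oxide, x2 = kg of barium sulfate, x3 = kg of phthalo blue, x4 = kg of chrome yellow, x5 = kg of carbon black, x6 = kg of calcium carbonate.
Minimize 3.54x1 + 1.47x2 + 24.11x3 + 7.87x4 + 2.84x5 + 0.57x6 subject to:
  90x1 + 10x2 + 75x3 + 154x4 + 297x5 + 10x6 ≥ 442   (hiding power)
  14x1 + 11x2 + 47x3 + 20x4 + 102x5 + 17x6 ≤ 69   (oil absorption)
  24x4 ≥ 22   (red component)
  x1, x2, x3, x4, x5, x6 ≥ 0.
At the optimum only zinc oxide, chrome yellow, carbon black are positive (barium sulfate, phthalo blue, calcium carbonate = 0). There the hiding power, oil absorption, red component constraints are tight.
Optimal quantities: zinc oxide = 3.114 kg, chrome yellow = 0.9167 kg, carbon black = 0.06936 kg.
Hence cost = 3.54·3.114 + 7.87·0.9167 + 2.84·0.06936 = €18.43497.

€18.43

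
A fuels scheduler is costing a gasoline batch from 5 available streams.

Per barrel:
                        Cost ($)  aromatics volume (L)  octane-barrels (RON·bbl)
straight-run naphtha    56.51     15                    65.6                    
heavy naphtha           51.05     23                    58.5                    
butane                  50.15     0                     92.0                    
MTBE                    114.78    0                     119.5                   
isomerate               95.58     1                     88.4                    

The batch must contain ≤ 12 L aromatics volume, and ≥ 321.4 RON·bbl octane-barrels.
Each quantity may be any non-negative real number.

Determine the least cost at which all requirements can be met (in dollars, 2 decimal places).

Set it up as a linear program. Let x1 = barrels of straight-run naphtha, x2 = barrels of heavy naphtha, x3 = barrels of butane, x4 = barrels of MTBE, x5 = barrels of isomerate.
Minimize 56.51x1 + 51.05x2 + 50.15x3 + 114.78x4 + 95.58x5 with:
  15x1 + 23x2 + 1x5 ≤ 12   (aromatics volume)
  65.6x1 + 58.5x2 + 92x3 + 119.5x4 + 88.4x5 ≥ 321.4   (octane-barrels)
  x1, x2, x3, x4, x5 ≥ 0.
The optimal basis is {butane}; straight-run naphtha, heavy naphtha, MTBE, isomerate drop out. There the octane-barrels constraint is tight.
That vertex is x3 = 3.4935.
Objective = 50.15·3.4935 = 175.1990.

$175.20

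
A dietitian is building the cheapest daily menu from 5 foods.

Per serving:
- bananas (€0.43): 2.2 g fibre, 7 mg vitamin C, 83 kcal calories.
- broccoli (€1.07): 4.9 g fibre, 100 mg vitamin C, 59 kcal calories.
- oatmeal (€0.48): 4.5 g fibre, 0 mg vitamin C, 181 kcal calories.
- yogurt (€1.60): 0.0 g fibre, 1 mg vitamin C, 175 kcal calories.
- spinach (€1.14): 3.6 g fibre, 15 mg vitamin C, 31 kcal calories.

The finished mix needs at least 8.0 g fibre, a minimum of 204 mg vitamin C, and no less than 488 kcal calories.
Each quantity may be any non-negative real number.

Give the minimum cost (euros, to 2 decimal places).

Let x1 = servings of bananas, x2 = servings of broccoli, x3 = servings of oatmeal, x4 = servings of yogurt, x5 = servings of spinach.
Minimise 0.43x1 + 1.07x2 + 0.48x3 + 1.6x4 + 1.14x5 s.t.:
  2.2x1 + 4.9x2 + 4.5x3 + 3.6x5 ≥ 8   (fibre)
  7x1 + 100x2 + 1x4 + 15x5 ≥ 204   (vitamin C)
  83x1 + 59x2 + 181x3 + 175x4 + 31x5 ≥ 488   (calories)
  x1, x2, x3, x4, x5 ≥ 0.
The optimal basis is {broccoli, oatmeal}; bananas, yogurt, spinach drop out. There the vitamin C and calories constraints are tight.
That vertex is x2 = 2.04, x3 = 2.031.
Hence cost = 1.07·2.04 + 0.48·2.031 = €3.1577.

€3.16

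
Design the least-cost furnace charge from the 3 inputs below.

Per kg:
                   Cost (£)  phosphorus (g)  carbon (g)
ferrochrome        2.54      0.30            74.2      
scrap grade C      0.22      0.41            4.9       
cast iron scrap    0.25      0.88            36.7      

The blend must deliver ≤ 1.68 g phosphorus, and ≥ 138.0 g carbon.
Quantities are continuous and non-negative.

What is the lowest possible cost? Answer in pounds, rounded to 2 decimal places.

£3.18

Treat it as an LP. Let x1 = kg of ferrochrome, x2 = kg of scrap grade C, x3 = kg of cast iron scrap.
Minimize 2.54x1 + 0.22x2 + 0.25x3 subject to:
  0.3x1 + 0.41x2 + 0.88x3 ≤ 1.68   (phosphorus)
  74.2x1 + 4.9x2 + 36.7x3 ≥ 138   (carbon)
  x1, x2, x3 ≥ 0.
At the optimum only ferrochrome, cast iron scrap are positive (scrap grade C = 0). The phosphorus and carbon requirements are met with equality.
That vertex is x1 = 1.101, x3 = 1.534.
Hence cost = 2.54·1.101 + 0.25·1.534 = £3.1800.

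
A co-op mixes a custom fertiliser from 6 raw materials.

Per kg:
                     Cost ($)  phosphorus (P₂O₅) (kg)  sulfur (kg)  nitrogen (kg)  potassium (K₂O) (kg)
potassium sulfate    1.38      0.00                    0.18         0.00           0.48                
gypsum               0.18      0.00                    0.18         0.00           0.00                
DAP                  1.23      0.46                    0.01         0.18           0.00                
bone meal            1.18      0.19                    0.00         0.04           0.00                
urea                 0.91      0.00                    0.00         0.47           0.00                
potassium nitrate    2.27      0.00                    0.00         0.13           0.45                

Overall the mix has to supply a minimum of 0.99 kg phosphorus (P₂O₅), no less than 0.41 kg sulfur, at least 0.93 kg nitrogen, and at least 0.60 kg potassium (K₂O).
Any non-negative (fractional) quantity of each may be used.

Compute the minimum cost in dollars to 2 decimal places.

Treat it as an LP. Let x1 = kg of potassium sulfate, x2 = kg of gypsum, x3 = kg of DAP, x4 = kg of bone meal, x5 = kg of urea, x6 = kg of potassium nitrate.
Minimize 1.38x1 + 0.18x2 + 1.23x3 + 1.18x4 + 0.91x5 + 2.27x6 with:
  0.46x3 + 0.19x4 ≥ 0.99   (phosphorus (P₂O₅))
  0.18x1 + 0.18x2 + 0.01x3 ≥ 0.41   (sulfur)
  0.18x3 + 0.04x4 + 0.47x5 + 0.13x6 ≥ 0.93   (nitrogen)
  0.48x1 + 0.45x6 ≥ 0.6   (potassium (K₂O))
  x1, x2, x3, x4, x5, x6 ≥ 0.
The minimum-cost mix takes nothing from bone meal, potassium nitrate — only potassium sulfate, gypsum, DAP, urea. Binding constraints: phosphorus (P₂O₅), sulfur, nitrogen, potassium (K₂O).
Optimal quantities: potassium sulfate = 1.25 kg, gypsum = 0.9082 kg, DAP = 2.152 kg, urea = 1.154 kg.
Hence cost = 1.38·1.25 + 0.18·0.9082 + 1.23·2.152 + 0.91·1.154 = $5.5856.

$5.59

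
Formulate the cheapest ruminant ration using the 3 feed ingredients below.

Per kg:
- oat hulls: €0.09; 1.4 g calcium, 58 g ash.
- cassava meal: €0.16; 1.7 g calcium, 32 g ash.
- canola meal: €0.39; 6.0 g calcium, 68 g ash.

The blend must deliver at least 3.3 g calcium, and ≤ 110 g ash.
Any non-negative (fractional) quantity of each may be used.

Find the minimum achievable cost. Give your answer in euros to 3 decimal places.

€0.213

This is a linear program. Let x1 = kg of oat hulls, x2 = kg of cassava meal, x3 = kg of canola meal.
min 0.09x1 + 0.16x2 + 0.39x3 s.t.:
  1.4x1 + 1.7x2 + 6x3 ≥ 3.3   (calcium)
  58x1 + 32x2 + 68x3 ≤ 110   (ash)
  x1, x2, x3 ≥ 0.
The optimal basis is {oat hulls, canola meal}; cassava meal drops out. Binding constraints: calcium and ash.
Optimal quantities: oat hulls = 1.723 kg, canola meal = 0.1479 kg.
Cost = 0.09·1.723 + 0.39·0.1479 = 0.21275.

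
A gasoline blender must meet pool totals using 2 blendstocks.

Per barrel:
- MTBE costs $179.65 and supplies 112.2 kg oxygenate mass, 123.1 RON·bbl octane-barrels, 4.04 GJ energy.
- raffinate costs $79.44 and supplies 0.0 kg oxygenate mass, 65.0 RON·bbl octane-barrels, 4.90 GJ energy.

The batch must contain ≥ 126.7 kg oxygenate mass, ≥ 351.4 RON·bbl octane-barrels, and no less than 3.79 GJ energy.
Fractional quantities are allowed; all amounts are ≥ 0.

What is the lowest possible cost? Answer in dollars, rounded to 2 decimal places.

Treat it as an LP. Let x1 = barrels of MTBE, x2 = barrels of raffinate.
min 179.65x1 + 79.44x2 with:
  112.2x1 ≥ 126.7   (oxygenate mass)
  123.1x1 + 65x2 ≥ 351.4   (octane-barrels)
  4.04x1 + 4.9x2 ≥ 3.79   (energy)
  x1, x2 ≥ 0.
Both inputs are positive at the optimum. Binding constraints: oxygenate mass and octane-barrels.
Optimal quantities: MTBE = 1.1292 barrels, raffinate = 3.2676 barrels.
Hence cost = 179.65·1.1292 + 79.44·3.2676 = $462.4389.

$462.44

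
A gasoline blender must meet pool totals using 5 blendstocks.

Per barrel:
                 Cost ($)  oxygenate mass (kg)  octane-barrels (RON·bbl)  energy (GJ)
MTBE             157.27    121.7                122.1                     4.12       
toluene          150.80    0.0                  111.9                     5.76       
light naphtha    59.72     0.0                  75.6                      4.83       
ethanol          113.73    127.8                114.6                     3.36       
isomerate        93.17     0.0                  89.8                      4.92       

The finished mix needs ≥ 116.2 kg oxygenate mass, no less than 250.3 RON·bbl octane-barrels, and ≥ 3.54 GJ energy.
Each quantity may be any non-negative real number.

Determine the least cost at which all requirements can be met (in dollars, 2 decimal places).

$218.82

Let x1 = barrels of MTBE, x2 = barrels of toluene, x3 = barrels of light naphtha, x4 = barrels of ethanol, x5 = barrels of isomerate.
Minimize 157.27x1 + 150.8x2 + 59.72x3 + 113.73x4 + 93.17x5 with:
  121.7x1 + 127.8x4 ≥ 116.2   (oxygenate mass)
  122.1x1 + 111.9x2 + 75.6x3 + 114.6x4 + 89.8x5 ≥ 250.3   (octane-barrels)
  4.12x1 + 5.76x2 + 4.83x3 + 3.36x4 + 4.92x5 ≥ 3.54   (energy)
  x1, x2, x3, x4, x5 ≥ 0.
At the optimum only light naphtha, ethanol are positive (MTBE, toluene, isomerate = 0). Binding constraints: oxygenate mass and octane-barrels.
Solving gives x3 = 1.9326, x4 = 0.90923.
Total cost: 59.72·1.9326 + 113.73·0.90923 = 218.8216.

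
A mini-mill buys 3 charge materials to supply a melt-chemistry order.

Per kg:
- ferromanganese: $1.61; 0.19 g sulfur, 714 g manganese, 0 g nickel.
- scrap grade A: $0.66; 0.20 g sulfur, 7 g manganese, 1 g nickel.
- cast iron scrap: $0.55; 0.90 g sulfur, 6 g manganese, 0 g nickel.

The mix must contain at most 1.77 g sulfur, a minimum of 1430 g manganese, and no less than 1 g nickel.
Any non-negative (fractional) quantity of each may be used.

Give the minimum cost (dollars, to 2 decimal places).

Let x1 = kg of ferromanganese, x2 = kg of scrap grade A, x3 = kg of cast iron scrap.
Minimize 1.61x1 + 0.66x2 + 0.55x3 s.t.:
  0.19x1 + 0.2x2 + 0.9x3 ≤ 1.77   (sulfur)
  714x1 + 7x2 + 6x3 ≥ 1430   (manganese)
  1x2 ≥ 1   (nickel)
  x1, x2, x3 ≥ 0.
The cheapest feasible vertex uses only ferromanganese, scrap grade A; cast iron scrap is not used. There the manganese and nickel constraints are tight.
Optimal quantities: ferromanganese = 1.993 kg, scrap grade A = 1 kg.
Cost = 1.61·1.993 + 0.66·1 = 3.8687.

$3.87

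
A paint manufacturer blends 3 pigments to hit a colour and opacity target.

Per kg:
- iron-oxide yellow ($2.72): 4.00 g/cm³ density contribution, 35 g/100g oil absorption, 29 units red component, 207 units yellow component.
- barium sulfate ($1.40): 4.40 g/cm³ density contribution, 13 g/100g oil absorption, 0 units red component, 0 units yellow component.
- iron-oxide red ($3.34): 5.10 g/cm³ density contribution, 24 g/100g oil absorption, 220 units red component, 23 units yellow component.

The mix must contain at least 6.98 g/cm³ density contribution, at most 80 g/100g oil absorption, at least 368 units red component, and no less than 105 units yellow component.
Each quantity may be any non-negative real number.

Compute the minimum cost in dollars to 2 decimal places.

This is a linear program. Let x1 = kg of iron-oxide yellow, x2 = kg of barium sulfate, x3 = kg of iron-oxide red.
Minimize 2.72x1 + 1.4x2 + 3.34x3 with:
  4x1 + 4.4x2 + 5.1x3 ≥ 6.98   (density contribution)
  35x1 + 13x2 + 24x3 ≤ 80   (oil absorption)
  29x1 + 220x3 ≥ 368   (red component)
  207x1 + 23x3 ≥ 105   (yellow component)
  x1, x2, x3 ≥ 0.
The optimal basis is {iron-oxide yellow, iron-oxide red}; barium sulfate drops out. The red component and yellow component requirements are met with equality.
Optimal quantities: iron-oxide yellow = 0.3262 kg, iron-oxide red = 1.63 kg.
Objective = 2.72·0.3262 + 3.34·1.63 = 6.3315.

$6.33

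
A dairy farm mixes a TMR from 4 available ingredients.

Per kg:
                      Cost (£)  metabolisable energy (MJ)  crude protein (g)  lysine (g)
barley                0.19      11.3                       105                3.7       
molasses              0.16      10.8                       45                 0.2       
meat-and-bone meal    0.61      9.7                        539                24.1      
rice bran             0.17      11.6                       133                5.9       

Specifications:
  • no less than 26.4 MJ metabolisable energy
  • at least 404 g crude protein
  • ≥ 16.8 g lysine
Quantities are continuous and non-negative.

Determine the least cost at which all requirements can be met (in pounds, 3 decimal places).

Set it up as a linear program. Let x1 = kg of barley, x2 = kg of molasses, x3 = kg of meat-and-bone meal, x4 = kg of rice bran.
Minimize 0.19x1 + 0.16x2 + 0.61x3 + 0.17x4 subject to:
  11.3x1 + 10.8x2 + 9.7x3 + 11.6x4 ≥ 26.4   (metabolisable energy)
  105x1 + 45x2 + 539x3 + 133x4 ≥ 404   (crude protein)
  3.7x1 + 0.2x2 + 24.1x3 + 5.9x4 ≥ 16.8   (lysine)
  x1, x2, x3, x4 ≥ 0.
At the optimum only meat-and-bone meal, rice bran are positive (barley, molasses = 0). Binding constraints: metabolisable energy and crude protein.
Optimal quantities: meat-and-bone meal = 0.2368 kg, rice bran = 2.078 kg.
Hence cost = 0.61·0.2368 + 0.17·2.078 = £0.49771.

£0.498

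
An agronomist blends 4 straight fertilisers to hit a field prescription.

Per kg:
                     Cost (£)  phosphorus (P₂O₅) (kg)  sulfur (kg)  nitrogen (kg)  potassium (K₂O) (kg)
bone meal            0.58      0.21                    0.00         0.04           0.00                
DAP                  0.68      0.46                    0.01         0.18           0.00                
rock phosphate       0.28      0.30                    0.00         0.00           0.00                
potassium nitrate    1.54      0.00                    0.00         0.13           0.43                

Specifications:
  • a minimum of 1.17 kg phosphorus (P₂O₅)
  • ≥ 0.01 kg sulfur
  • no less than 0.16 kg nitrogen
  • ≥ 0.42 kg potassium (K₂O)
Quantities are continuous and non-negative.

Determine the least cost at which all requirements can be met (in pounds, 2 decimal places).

Let x1 = kg of bone meal, x2 = kg of DAP, x3 = kg of rock phosphate, x4 = kg of potassium nitrate.
Minimize 0.58x1 + 0.68x2 + 0.28x3 + 1.54x4 s.t.:
  0.21x1 + 0.46x2 + 0.3x3 ≥ 1.17   (phosphorus (P₂O₅))
  0.01x2 ≥ 0.01   (sulfur)
  0.04x1 + 0.18x2 + 0.13x4 ≥ 0.16   (nitrogen)
  0.43x4 ≥ 0.42   (potassium (K₂O))
  x1, x2, x3, x4 ≥ 0.
At the optimum only DAP, rock phosphate, potassium nitrate are positive (bone meal = 0). Binding constraints: phosphorus (P₂O₅), sulfur, potassium (K₂O).
So DAP = 1 kg, rock phosphate = 2.367 kg, potassium nitrate = 0.9767 kg.
Cost = 0.68·1 + 0.28·2.367 + 1.54·0.9767 = 2.8469.

£2.85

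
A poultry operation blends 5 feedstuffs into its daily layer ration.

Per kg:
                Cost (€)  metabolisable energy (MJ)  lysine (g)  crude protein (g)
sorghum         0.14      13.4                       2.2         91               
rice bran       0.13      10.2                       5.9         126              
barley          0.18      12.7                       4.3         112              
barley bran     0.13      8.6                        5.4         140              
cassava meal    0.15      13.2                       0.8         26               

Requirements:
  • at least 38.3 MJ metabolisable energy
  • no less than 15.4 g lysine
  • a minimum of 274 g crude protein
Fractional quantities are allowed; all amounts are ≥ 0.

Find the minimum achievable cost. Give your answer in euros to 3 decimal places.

Let x1 = kg of sorghum, x2 = kg of rice bran, x3 = kg of barley, x4 = kg of barley bran, x5 = kg of cassava meal.
Minimise 0.14x1 + 0.13x2 + 0.18x3 + 0.13x4 + 0.15x5 with:
  13.4x1 + 10.2x2 + 12.7x3 + 8.6x4 + 13.2x5 ≥ 38.3   (metabolisable energy)
  2.2x1 + 5.9x2 + 4.3x3 + 5.4x4 + 0.8x5 ≥ 15.4   (lysine)
  91x1 + 126x2 + 112x3 + 140x4 + 26x5 ≥ 274   (crude protein)
  x1, x2, x3, x4, x5 ≥ 0.
The optimal basis is {sorghum, rice bran}; barley, barley bran, cassava meal drop out. Binding constraints: metabolisable energy and lysine.
That vertex is x1 = 1.217, x2 = 2.156.
Cost = 0.14·1.217 + 0.13·2.156 = 0.45066.

€0.451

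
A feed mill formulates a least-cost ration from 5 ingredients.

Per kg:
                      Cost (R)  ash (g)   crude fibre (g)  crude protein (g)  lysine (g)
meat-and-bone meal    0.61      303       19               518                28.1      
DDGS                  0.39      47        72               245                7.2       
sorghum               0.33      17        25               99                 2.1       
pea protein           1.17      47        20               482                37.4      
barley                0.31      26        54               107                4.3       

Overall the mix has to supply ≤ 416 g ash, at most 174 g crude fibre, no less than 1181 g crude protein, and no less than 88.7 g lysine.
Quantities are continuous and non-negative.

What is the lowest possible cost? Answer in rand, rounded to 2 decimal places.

Set it up as a linear program. Let x1 = kg of meat-and-bone meal, x2 = kg of DDGS, x3 = kg of sorghum, x4 = kg of pea protein, x5 = kg of barley.
min 0.61x1 + 0.39x2 + 0.33x3 + 1.17x4 + 0.31x5 subject to:
  303x1 + 47x2 + 17x3 + 47x4 + 26x5 ≤ 416   (ash)
  19x1 + 72x2 + 25x3 + 20x4 + 54x5 ≤ 174   (crude fibre)
  518x1 + 245x2 + 99x3 + 482x4 + 107x5 ≥ 1181   (crude protein)
  28.1x1 + 7.2x2 + 2.1x3 + 37.4x4 + 4.3x5 ≥ 88.7   (lysine)
  x1, x2, x3, x4, x5 ≥ 0.
The optimal basis is {meat-and-bone meal, pea protein}; DDGS, sorghum, barley drop out. There the ash and lysine constraints are tight.
Solving gives x1 = 1.138, x4 = 1.517.
Cost = 0.61·1.138 + 1.17·1.517 = 2.4691.

R2.47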